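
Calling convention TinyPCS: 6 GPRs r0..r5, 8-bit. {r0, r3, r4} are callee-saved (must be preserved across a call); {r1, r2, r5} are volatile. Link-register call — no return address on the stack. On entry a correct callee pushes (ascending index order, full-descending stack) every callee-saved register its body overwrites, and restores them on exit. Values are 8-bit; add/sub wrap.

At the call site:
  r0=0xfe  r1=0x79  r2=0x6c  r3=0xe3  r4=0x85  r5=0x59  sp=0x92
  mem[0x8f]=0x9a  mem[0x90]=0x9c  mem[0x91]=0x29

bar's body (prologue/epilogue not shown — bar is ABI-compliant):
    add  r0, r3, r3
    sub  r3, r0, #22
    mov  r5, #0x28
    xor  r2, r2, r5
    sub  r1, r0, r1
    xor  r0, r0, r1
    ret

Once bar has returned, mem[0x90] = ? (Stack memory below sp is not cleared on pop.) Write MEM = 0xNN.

prologue: push r0 -> mem[0x91]=0xfe, sp=0x91
prologue: push r3 -> mem[0x90]=0xe3, sp=0x90
body[0] add  r0, r3, r3 -> r0=0xc6
body[1] sub  r3, r0, #22 -> r3=0xb0
body[2] mov  r5, #0x28 -> r5=0x28
body[3] xor  r2, r2, r5 -> r2=0x44
body[4] sub  r1, r0, r1 -> r1=0x4d
body[5] xor  r0, r0, r1 -> r0=0x8b
epilogue: pop r3=0xe3, sp=0x91
epilogue: pop r0=0xfe, sp=0x92
prologue pushed ['r0', 'r3'] at ['0x91', '0x90']

MEM = 0xe3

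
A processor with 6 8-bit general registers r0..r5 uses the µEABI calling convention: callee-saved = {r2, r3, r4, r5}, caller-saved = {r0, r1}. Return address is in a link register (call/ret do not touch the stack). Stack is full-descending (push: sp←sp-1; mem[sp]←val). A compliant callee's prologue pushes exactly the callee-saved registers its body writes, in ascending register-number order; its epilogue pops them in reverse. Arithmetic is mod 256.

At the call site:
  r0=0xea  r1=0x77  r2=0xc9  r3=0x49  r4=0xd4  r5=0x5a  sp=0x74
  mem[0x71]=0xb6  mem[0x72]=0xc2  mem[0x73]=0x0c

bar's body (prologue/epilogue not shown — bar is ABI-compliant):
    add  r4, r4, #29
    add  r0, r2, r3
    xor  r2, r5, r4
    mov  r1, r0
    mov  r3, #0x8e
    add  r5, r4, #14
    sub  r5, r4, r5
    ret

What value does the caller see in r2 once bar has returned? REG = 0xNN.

prologue: push r2 → mem[0x73]=0xc9, sp=0x73
prologue: push r3 → mem[0x72]=0x49, sp=0x72
prologue: push r4 → mem[0x71]=0xd4, sp=0x71
prologue: push r5 → mem[0x70]=0x5a, sp=0x70
body[0] add  r4, r4, #29 → r4=0xf1
body[1] add  r0, r2, r3 → r0=0x12
body[2] xor  r2, r5, r4 → r2=0xab
body[3] mov  r1, r0 → r1=0x12
body[4] mov  r3, #0x8e → r3=0x8e
body[5] add  r5, r4, #14 → r5=0xff
body[6] sub  r5, r4, r5 → r5=0xf2
epilogue: pop r5=0x5a, sp=0x71
epilogue: pop r4=0xd4, sp=0x72
epilogue: pop r3=0x49, sp=0x73
epilogue: pop r2=0xc9, sp=0x74
r2 is callee-saved → restored

REG = 0xc9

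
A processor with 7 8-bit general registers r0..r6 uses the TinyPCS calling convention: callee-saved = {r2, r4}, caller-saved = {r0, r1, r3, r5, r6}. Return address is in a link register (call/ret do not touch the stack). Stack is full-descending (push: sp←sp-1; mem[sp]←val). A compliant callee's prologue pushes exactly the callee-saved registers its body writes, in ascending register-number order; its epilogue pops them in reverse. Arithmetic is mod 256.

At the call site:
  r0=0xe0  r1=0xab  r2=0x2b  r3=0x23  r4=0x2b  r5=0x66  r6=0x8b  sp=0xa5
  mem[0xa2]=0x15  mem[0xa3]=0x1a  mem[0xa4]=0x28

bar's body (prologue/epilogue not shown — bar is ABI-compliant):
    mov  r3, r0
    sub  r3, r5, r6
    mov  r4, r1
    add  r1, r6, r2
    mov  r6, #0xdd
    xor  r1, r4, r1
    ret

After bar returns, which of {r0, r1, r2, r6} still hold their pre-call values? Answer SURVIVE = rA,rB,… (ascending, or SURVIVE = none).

SURVIVE = r0,r2

prologue: push r4 → mem[0xa4]=0x2b, sp=0xa4
body[0] mov  r3, r0 → r3=0xe0
body[1] sub  r3, r5, r6 → r3=0xdb
body[2] mov  r4, r1 → r4=0xab
body[3] add  r1, r6, r2 → r1=0xb6
body[4] mov  r6, #0xdd → r6=0xdd
body[5] xor  r1, r4, r1 → r1=0x1d
epilogue: pop r4=0x2b, sp=0xa5
r0: caller-saved, written=False
r1: caller-saved, written=True
r2: callee-saved, written=False
r6: caller-saved, written=True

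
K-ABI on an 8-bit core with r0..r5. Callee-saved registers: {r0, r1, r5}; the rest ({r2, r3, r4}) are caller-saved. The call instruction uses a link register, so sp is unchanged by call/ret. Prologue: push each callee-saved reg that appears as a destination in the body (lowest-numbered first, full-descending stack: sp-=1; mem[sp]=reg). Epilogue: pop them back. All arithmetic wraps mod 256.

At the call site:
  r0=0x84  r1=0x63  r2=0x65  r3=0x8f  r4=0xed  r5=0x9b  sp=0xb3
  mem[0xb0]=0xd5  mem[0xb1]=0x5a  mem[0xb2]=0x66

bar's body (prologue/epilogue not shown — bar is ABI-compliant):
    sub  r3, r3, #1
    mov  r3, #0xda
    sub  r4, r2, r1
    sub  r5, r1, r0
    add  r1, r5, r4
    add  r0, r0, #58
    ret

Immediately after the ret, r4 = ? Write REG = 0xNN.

REG = 0x02

prologue: push r0 -> mem[0xb2]=0x84, sp=0xb2
prologue: push r1 -> mem[0xb1]=0x63, sp=0xb1
prologue: push r5 -> mem[0xb0]=0x9b, sp=0xb0
body[0] sub  r3, r3, #1 -> r3=0x8e
body[1] mov  r3, #0xda -> r3=0xda
body[2] sub  r4, r2, r1 -> r4=0x02
body[3] sub  r5, r1, r0 -> r5=0xdf
body[4] add  r1, r5, r4 -> r1=0xe1
body[5] add  r0, r0, #58 -> r0=0xbe
epilogue: pop r5=0x9b, sp=0xb1
epilogue: pop r1=0x63, sp=0xb2
epilogue: pop r0=0x84, sp=0xb3
r4 is caller-saved -> body value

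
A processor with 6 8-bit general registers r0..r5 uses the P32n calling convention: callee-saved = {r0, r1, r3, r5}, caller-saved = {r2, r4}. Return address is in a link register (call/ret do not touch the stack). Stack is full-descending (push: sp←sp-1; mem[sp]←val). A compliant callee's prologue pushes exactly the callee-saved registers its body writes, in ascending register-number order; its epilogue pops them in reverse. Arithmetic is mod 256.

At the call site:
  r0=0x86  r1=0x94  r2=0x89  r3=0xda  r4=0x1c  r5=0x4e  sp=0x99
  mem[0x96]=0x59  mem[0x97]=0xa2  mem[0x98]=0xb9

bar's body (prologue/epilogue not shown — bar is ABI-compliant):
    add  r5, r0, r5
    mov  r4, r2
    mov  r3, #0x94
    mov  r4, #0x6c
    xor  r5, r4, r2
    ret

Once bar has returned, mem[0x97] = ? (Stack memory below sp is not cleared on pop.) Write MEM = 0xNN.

prologue: push r3 → mem[0x98]=0xda, sp=0x98
prologue: push r5 → mem[0x97]=0x4e, sp=0x97
body[0] add  r5, r0, r5 → r5=0xd4
body[1] mov  r4, r2 → r4=0x89
body[2] mov  r3, #0x94 → r3=0x94
body[3] mov  r4, #0x6c → r4=0x6c
body[4] xor  r5, r4, r2 → r5=0xe5
epilogue: pop r5=0x4e, sp=0x98
epilogue: pop r3=0xda, sp=0x99
prologue pushed ['r3', 'r5'] at ['0x98', '0x97']

MEM = 0x4e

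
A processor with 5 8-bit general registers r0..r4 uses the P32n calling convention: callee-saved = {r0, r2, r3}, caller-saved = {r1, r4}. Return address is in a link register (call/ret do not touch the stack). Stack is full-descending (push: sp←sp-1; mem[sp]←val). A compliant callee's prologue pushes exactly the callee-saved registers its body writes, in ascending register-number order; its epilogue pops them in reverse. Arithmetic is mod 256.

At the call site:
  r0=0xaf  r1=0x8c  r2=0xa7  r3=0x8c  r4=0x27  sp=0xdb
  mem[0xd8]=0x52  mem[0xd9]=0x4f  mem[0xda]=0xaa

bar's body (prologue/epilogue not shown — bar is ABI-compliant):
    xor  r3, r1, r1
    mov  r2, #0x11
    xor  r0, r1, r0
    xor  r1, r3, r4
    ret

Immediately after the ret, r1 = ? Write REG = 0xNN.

prologue: push r0 → mem[0xda]=0xaf, sp=0xda
prologue: push r2 → mem[0xd9]=0xa7, sp=0xd9
prologue: push r3 → mem[0xd8]=0x8c, sp=0xd8
body[0] xor  r3, r1, r1 → r3=0x00
body[1] mov  r2, #0x11 → r2=0x11
body[2] xor  r0, r1, r0 → r0=0x23
body[3] xor  r1, r3, r4 → r1=0x27
epilogue: pop r3=0x8c, sp=0xd9
epilogue: pop r2=0xa7, sp=0xda
epilogue: pop r0=0xaf, sp=0xdb
r1 is caller-saved → body value

REG = 0x27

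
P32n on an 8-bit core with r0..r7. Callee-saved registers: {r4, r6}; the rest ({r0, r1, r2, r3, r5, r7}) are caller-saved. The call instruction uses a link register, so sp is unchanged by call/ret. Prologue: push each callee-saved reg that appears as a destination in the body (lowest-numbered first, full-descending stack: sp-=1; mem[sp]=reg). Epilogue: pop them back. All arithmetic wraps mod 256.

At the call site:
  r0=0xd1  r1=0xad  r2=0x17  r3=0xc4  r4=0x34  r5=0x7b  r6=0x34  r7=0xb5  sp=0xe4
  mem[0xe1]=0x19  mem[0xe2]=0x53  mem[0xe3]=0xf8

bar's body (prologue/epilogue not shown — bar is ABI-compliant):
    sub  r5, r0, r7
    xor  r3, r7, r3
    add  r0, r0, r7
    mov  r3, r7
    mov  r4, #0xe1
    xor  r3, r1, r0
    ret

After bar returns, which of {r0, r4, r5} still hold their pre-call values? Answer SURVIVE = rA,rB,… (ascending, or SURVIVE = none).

SURVIVE = r4

prologue: push r4 → mem[0xe3]=0x34, sp=0xe3
body[0] sub  r5, r0, r7 → r5=0x1c
body[1] xor  r3, r7, r3 → r3=0x71
body[2] add  r0, r0, r7 → r0=0x86
body[3] mov  r3, r7 → r3=0xb5
body[4] mov  r4, #0xe1 → r4=0xe1
body[5] xor  r3, r1, r0 → r3=0x2b
epilogue: pop r4=0x34, sp=0xe4
r0: caller-saved, written=True
r4: callee-saved, written=True
r5: caller-saved, written=True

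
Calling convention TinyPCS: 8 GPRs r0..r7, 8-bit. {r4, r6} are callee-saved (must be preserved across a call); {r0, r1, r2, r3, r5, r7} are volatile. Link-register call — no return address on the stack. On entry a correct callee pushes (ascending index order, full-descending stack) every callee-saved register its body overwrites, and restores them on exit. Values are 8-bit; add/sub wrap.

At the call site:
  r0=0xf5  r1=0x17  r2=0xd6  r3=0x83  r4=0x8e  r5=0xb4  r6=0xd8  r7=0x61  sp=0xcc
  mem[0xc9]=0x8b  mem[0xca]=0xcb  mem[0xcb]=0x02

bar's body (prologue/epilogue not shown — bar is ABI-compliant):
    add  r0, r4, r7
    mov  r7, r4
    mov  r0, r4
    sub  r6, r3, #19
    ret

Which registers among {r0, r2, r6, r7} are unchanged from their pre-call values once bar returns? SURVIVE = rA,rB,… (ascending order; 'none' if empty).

SURVIVE = r2,r6

prologue: push r6 -> mem[0xcb]=0xd8, sp=0xcb
body[0] add  r0, r4, r7 -> r0=0xef
body[1] mov  r7, r4 -> r7=0x8e
body[2] mov  r0, r4 -> r0=0x8e
body[3] sub  r6, r3, #19 -> r6=0x70
epilogue: pop r6=0xd8, sp=0xcc
r0: caller-saved, written=True
r2: caller-saved, written=False
r6: callee-saved, written=True
r7: caller-saved, written=True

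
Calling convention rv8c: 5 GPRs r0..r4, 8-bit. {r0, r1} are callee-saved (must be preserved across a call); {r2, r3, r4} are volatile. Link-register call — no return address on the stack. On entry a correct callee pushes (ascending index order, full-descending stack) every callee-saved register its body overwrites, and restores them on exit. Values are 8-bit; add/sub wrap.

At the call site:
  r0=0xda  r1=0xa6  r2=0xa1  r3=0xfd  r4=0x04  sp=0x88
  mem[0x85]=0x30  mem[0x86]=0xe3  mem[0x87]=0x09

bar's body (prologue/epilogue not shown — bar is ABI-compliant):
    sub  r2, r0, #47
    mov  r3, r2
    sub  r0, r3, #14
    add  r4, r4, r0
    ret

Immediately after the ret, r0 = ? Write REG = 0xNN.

prologue: push r0 → mem[0x87]=0xda, sp=0x87
body[0] sub  r2, r0, #47 → r2=0xab
body[1] mov  r3, r2 → r3=0xab
body[2] sub  r0, r3, #14 → r0=0x9d
body[3] add  r4, r4, r0 → r4=0xa1
epilogue: pop r0=0xda, sp=0x88
r0 is callee-saved → restored

REG = 0xda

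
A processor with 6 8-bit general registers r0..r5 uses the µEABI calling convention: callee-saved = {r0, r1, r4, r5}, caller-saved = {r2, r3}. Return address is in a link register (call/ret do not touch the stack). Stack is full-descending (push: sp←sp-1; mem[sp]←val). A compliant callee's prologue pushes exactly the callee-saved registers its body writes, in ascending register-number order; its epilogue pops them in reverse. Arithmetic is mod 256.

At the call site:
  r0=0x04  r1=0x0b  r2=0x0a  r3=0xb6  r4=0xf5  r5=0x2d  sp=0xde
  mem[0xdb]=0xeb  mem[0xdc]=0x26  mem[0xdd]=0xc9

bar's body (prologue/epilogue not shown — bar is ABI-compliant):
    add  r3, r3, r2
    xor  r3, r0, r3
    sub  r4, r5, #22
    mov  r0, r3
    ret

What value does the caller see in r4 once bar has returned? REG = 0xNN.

prologue: push r0 -> mem[0xdd]=0x04, sp=0xdd
prologue: push r4 -> mem[0xdc]=0xf5, sp=0xdc
body[0] add  r3, r3, r2 -> r3=0xc0
body[1] xor  r3, r0, r3 -> r3=0xc4
body[2] sub  r4, r5, #22 -> r4=0x17
body[3] mov  r0, r3 -> r0=0xc4
epilogue: pop r4=0xf5, sp=0xdd
epilogue: pop r0=0x04, sp=0xde
r4 is callee-saved -> restored

REG = 0xf5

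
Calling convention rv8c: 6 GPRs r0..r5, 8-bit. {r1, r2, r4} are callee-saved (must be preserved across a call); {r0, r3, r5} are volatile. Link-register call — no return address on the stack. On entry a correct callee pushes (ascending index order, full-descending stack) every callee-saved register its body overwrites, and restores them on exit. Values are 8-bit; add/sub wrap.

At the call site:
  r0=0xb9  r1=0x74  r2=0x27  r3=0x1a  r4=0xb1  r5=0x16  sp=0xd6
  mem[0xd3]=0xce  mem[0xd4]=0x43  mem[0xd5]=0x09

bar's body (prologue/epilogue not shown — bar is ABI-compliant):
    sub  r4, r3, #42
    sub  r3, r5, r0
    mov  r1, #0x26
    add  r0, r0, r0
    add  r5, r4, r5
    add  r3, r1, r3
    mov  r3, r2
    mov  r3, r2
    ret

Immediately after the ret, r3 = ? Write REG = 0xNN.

REG = 0x27

prologue: push r1 -> mem[0xd5]=0x74, sp=0xd5
prologue: push r4 -> mem[0xd4]=0xb1, sp=0xd4
body[0] sub  r4, r3, #42 -> r4=0xf0
body[1] sub  r3, r5, r0 -> r3=0x5d
body[2] mov  r1, #0x26 -> r1=0x26
body[3] add  r0, r0, r0 -> r0=0x72
body[4] add  r5, r4, r5 -> r5=0x06
body[5] add  r3, r1, r3 -> r3=0x83
body[6] mov  r3, r2 -> r3=0x27
body[7] mov  r3, r2 -> r3=0x27
epilogue: pop r4=0xb1, sp=0xd5
epilogue: pop r1=0x74, sp=0xd6
r3 is caller-saved -> body value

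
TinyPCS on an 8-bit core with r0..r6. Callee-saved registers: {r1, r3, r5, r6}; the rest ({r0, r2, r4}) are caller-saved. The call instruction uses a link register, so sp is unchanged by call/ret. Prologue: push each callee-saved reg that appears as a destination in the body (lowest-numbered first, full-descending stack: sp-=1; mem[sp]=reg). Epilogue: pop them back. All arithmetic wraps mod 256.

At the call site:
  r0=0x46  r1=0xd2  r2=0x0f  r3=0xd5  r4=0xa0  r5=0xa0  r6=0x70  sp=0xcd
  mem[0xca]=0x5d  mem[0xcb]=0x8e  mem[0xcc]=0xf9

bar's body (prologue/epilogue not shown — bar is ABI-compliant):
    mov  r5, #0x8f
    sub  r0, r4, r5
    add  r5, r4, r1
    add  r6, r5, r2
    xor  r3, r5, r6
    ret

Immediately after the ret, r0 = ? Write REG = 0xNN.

REG = 0x11

prologue: push r3 → mem[0xcc]=0xd5, sp=0xcc
prologue: push r5 → mem[0xcb]=0xa0, sp=0xcb
prologue: push r6 → mem[0xca]=0x70, sp=0xca
body[0] mov  r5, #0x8f → r5=0x8f
body[1] sub  r0, r4, r5 → r0=0x11
body[2] add  r5, r4, r1 → r5=0x72
body[3] add  r6, r5, r2 → r6=0x81
body[4] xor  r3, r5, r6 → r3=0xf3
epilogue: pop r6=0x70, sp=0xcb
epilogue: pop r5=0xa0, sp=0xcc
epilogue: pop r3=0xd5, sp=0xcd
r0 is caller-saved → body value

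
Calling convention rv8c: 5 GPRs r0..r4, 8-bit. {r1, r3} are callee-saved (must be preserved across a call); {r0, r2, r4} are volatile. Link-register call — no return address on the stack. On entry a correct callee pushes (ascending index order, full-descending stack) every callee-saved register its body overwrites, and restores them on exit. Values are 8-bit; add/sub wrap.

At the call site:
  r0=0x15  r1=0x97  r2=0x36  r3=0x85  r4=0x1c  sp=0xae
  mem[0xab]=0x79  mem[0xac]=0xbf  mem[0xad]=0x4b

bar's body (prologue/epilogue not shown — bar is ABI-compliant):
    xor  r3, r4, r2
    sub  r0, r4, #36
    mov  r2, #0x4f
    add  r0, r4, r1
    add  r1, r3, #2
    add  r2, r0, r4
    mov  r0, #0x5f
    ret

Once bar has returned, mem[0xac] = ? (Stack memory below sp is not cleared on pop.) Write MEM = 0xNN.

MEM = 0x85

prologue: push r1 -> mem[0xad]=0x97, sp=0xad
prologue: push r3 -> mem[0xac]=0x85, sp=0xac
body[0] xor  r3, r4, r2 -> r3=0x2a
body[1] sub  r0, r4, #36 -> r0=0xf8
body[2] mov  r2, #0x4f -> r2=0x4f
body[3] add  r0, r4, r1 -> r0=0xb3
body[4] add  r1, r3, #2 -> r1=0x2c
body[5] add  r2, r0, r4 -> r2=0xcf
body[6] mov  r0, #0x5f -> r0=0x5f
epilogue: pop r3=0x85, sp=0xad
epilogue: pop r1=0x97, sp=0xae
prologue pushed ['r1', 'r3'] at ['0xad', '0xac']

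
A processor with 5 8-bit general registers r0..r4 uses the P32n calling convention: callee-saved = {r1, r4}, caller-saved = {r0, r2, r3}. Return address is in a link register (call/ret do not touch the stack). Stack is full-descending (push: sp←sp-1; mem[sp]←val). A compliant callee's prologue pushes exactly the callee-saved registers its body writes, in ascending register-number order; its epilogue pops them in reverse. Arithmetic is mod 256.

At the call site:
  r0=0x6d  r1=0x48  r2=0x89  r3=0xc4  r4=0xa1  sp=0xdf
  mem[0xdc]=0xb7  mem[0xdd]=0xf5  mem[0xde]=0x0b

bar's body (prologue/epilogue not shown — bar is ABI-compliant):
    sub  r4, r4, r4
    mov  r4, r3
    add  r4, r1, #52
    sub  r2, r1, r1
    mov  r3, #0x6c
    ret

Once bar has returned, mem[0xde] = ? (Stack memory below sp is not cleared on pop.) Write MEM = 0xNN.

prologue: push r4 -> mem[0xde]=0xa1, sp=0xde
body[0] sub  r4, r4, r4 -> r4=0x00
body[1] mov  r4, r3 -> r4=0xc4
body[2] add  r4, r1, #52 -> r4=0x7c
body[3] sub  r2, r1, r1 -> r2=0x00
body[4] mov  r3, #0x6c -> r3=0x6c
epilogue: pop r4=0xa1, sp=0xdf
prologue pushed ['r4'] at ['0xde']

MEM = 0xa1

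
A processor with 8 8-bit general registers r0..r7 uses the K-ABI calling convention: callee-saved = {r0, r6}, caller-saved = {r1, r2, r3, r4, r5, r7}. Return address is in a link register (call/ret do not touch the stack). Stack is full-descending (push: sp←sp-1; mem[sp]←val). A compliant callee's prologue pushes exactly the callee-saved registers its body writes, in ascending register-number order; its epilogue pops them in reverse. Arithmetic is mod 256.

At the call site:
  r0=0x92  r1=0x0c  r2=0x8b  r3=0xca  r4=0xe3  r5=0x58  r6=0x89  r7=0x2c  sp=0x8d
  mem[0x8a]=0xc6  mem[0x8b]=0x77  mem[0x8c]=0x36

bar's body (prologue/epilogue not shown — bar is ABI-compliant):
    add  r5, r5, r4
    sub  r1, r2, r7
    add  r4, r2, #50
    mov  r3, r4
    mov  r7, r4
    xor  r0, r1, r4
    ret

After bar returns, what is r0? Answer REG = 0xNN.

prologue: push r0 -> mem[0x8c]=0x92, sp=0x8c
body[0] add  r5, r5, r4 -> r5=0x3b
body[1] sub  r1, r2, r7 -> r1=0x5f
body[2] add  r4, r2, #50 -> r4=0xbd
body[3] mov  r3, r4 -> r3=0xbd
body[4] mov  r7, r4 -> r7=0xbd
body[5] xor  r0, r1, r4 -> r0=0xe2
epilogue: pop r0=0x92, sp=0x8d
r0 is callee-saved -> restored

REG = 0x92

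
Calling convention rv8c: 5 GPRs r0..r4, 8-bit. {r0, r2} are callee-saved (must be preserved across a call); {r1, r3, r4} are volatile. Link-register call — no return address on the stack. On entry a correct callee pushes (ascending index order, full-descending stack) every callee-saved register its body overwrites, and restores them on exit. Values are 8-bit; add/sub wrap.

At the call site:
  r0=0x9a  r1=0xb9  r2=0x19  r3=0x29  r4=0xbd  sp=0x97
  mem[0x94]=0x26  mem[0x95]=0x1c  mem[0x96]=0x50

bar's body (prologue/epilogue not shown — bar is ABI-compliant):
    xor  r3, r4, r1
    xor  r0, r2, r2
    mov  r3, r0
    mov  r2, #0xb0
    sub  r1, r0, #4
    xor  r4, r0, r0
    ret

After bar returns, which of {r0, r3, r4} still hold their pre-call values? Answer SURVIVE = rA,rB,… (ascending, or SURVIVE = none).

prologue: push r0 -> mem[0x96]=0x9a, sp=0x96
prologue: push r2 -> mem[0x95]=0x19, sp=0x95
body[0] xor  r3, r4, r1 -> r3=0x04
body[1] xor  r0, r2, r2 -> r0=0x00
body[2] mov  r3, r0 -> r3=0x00
body[3] mov  r2, #0xb0 -> r2=0xb0
body[4] sub  r1, r0, #4 -> r1=0xfc
body[5] xor  r4, r0, r0 -> r4=0x00
epilogue: pop r2=0x19, sp=0x96
epilogue: pop r0=0x9a, sp=0x97
r0: callee-saved, written=True
r3: caller-saved, written=True
r4: caller-saved, written=True

SURVIVE = r0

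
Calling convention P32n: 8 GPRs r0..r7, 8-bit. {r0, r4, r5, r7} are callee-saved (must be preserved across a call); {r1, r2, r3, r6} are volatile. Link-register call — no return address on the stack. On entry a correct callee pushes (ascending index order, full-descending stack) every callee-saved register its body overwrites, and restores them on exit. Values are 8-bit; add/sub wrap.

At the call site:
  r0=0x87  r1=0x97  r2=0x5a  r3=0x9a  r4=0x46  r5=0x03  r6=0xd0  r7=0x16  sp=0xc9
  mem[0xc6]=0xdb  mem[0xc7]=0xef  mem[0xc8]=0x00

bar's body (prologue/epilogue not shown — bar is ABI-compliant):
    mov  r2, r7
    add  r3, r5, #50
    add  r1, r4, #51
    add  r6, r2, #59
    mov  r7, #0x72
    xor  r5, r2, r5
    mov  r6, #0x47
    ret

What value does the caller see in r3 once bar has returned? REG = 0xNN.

prologue: push r5 → mem[0xc8]=0x03, sp=0xc8
prologue: push r7 → mem[0xc7]=0x16, sp=0xc7
body[0] mov  r2, r7 → r2=0x16
body[1] add  r3, r5, #50 → r3=0x35
body[2] add  r1, r4, #51 → r1=0x79
body[3] add  r6, r2, #59 → r6=0x51
body[4] mov  r7, #0x72 → r7=0x72
body[5] xor  r5, r2, r5 → r5=0x15
body[6] mov  r6, #0x47 → r6=0x47
epilogue: pop r7=0x16, sp=0xc8
epilogue: pop r5=0x03, sp=0xc9
r3 is caller-saved → body value

REG = 0x35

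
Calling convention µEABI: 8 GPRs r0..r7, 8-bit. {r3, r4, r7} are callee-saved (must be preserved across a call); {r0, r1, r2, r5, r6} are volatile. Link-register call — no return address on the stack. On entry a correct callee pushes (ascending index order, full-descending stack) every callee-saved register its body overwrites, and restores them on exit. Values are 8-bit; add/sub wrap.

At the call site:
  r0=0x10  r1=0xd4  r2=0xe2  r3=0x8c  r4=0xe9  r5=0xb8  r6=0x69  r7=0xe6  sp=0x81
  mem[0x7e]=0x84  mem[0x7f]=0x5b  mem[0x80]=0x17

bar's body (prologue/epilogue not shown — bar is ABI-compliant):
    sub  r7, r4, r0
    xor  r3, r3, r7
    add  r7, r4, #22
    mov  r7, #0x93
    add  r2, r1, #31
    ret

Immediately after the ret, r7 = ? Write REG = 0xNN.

prologue: push r3 -> mem[0x80]=0x8c, sp=0x80
prologue: push r7 -> mem[0x7f]=0xe6, sp=0x7f
body[0] sub  r7, r4, r0 -> r7=0xd9
body[1] xor  r3, r3, r7 -> r3=0x55
body[2] add  r7, r4, #22 -> r7=0xff
body[3] mov  r7, #0x93 -> r7=0x93
body[4] add  r2, r1, #31 -> r2=0xf3
epilogue: pop r7=0xe6, sp=0x80
epilogue: pop r3=0x8c, sp=0x81
r7 is callee-saved -> restored

REG = 0xe6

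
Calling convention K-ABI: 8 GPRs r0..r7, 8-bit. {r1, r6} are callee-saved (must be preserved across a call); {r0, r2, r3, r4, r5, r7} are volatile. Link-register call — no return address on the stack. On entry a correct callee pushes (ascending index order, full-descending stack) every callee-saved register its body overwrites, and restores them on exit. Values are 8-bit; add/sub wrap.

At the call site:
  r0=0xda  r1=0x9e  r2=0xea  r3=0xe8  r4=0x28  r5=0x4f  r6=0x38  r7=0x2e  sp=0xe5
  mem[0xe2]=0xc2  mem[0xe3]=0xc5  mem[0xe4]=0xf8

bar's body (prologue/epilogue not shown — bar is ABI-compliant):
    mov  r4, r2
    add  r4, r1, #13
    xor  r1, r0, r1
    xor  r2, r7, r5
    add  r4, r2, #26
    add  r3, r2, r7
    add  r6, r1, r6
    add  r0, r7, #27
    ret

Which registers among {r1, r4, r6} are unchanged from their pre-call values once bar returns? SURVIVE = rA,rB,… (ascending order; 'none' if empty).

SURVIVE = r1,r6

prologue: push r1 -> mem[0xe4]=0x9e, sp=0xe4
prologue: push r6 -> mem[0xe3]=0x38, sp=0xe3
body[0] mov  r4, r2 -> r4=0xea
body[1] add  r4, r1, #13 -> r4=0xab
body[2] xor  r1, r0, r1 -> r1=0x44
body[3] xor  r2, r7, r5 -> r2=0x61
body[4] add  r4, r2, #26 -> r4=0x7b
body[5] add  r3, r2, r7 -> r3=0x8f
body[6] add  r6, r1, r6 -> r6=0x7c
body[7] add  r0, r7, #27 -> r0=0x49
epilogue: pop r6=0x38, sp=0xe4
epilogue: pop r1=0x9e, sp=0xe5
r1: callee-saved, written=True
r4: caller-saved, written=True
r6: callee-saved, written=True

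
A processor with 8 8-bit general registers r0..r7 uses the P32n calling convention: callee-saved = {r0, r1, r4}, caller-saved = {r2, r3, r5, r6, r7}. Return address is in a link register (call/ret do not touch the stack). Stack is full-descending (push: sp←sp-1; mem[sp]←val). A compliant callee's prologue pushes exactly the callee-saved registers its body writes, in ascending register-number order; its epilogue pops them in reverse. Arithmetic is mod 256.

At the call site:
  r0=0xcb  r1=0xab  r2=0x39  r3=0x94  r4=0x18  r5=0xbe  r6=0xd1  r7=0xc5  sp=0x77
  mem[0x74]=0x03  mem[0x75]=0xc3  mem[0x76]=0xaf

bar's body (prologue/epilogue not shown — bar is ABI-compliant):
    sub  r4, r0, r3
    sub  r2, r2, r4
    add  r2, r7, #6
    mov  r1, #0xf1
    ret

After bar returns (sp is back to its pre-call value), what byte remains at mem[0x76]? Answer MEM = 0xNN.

MEM = 0xab

prologue: push r1 → mem[0x76]=0xab, sp=0x76
prologue: push r4 → mem[0x75]=0x18, sp=0x75
body[0] sub  r4, r0, r3 → r4=0x37
body[1] sub  r2, r2, r4 → r2=0x02
body[2] add  r2, r7, #6 → r2=0xcb
body[3] mov  r1, #0xf1 → r1=0xf1
epilogue: pop r4=0x18, sp=0x76
epilogue: pop r1=0xab, sp=0x77
prologue pushed ['r1', 'r4'] at ['0x76', '0x75']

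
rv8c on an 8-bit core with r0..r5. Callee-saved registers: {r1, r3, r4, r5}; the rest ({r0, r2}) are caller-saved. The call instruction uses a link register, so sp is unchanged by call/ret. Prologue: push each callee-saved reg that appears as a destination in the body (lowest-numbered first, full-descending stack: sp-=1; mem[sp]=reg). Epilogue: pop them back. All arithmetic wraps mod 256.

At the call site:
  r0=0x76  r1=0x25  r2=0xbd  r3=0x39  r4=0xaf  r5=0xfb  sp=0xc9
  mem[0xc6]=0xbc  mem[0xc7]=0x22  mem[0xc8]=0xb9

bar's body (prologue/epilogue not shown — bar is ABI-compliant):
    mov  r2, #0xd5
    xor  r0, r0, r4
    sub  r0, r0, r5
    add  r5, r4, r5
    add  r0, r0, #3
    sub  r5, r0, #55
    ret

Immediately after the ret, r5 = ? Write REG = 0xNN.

prologue: push r5 → mem[0xc8]=0xfb, sp=0xc8
body[0] mov  r2, #0xd5 → r2=0xd5
body[1] xor  r0, r0, r4 → r0=0xd9
body[2] sub  r0, r0, r5 → r0=0xde
body[3] add  r5, r4, r5 → r5=0xaa
body[4] add  r0, r0, #3 → r0=0xe1
body[5] sub  r5, r0, #55 → r5=0xaa
epilogue: pop r5=0xfb, sp=0xc9
r5 is callee-saved → restored

REG = 0xfb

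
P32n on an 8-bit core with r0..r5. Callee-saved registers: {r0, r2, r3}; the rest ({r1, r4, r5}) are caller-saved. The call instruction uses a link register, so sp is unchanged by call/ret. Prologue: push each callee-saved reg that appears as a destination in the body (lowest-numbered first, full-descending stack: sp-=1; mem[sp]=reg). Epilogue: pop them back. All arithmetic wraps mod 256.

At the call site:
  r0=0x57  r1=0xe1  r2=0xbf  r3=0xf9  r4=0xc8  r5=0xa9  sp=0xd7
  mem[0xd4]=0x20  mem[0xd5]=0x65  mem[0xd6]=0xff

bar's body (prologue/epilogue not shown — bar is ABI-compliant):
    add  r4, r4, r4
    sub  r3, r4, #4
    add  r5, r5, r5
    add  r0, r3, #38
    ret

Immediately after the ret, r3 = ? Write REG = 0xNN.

REG = 0xf9

prologue: push r0 -> mem[0xd6]=0x57, sp=0xd6
prologue: push r3 -> mem[0xd5]=0xf9, sp=0xd5
body[0] add  r4, r4, r4 -> r4=0x90
body[1] sub  r3, r4, #4 -> r3=0x8c
body[2] add  r5, r5, r5 -> r5=0x52
body[3] add  r0, r3, #38 -> r0=0xb2
epilogue: pop r3=0xf9, sp=0xd6
epilogue: pop r0=0x57, sp=0xd7
r3 is callee-saved -> restored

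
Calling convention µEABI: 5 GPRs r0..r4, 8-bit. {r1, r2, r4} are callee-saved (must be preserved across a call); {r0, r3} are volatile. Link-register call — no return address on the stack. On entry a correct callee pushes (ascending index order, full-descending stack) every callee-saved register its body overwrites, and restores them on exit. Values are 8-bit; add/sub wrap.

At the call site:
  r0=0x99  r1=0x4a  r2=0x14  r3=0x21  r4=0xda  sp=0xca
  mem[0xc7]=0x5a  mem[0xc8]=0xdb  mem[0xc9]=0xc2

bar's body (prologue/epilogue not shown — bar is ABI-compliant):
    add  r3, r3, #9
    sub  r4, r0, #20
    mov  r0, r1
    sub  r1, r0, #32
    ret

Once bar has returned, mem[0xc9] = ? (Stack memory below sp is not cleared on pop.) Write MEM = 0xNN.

prologue: push r1 → mem[0xc9]=0x4a, sp=0xc9
prologue: push r4 → mem[0xc8]=0xda, sp=0xc8
body[0] add  r3, r3, #9 → r3=0x2a
body[1] sub  r4, r0, #20 → r4=0x85
body[2] mov  r0, r1 → r0=0x4a
body[3] sub  r1, r0, #32 → r1=0x2a
epilogue: pop r4=0xda, sp=0xc9
epilogue: pop r1=0x4a, sp=0xca
prologue pushed ['r1', 'r4'] at ['0xc9', '0xc8']

MEM = 0x4a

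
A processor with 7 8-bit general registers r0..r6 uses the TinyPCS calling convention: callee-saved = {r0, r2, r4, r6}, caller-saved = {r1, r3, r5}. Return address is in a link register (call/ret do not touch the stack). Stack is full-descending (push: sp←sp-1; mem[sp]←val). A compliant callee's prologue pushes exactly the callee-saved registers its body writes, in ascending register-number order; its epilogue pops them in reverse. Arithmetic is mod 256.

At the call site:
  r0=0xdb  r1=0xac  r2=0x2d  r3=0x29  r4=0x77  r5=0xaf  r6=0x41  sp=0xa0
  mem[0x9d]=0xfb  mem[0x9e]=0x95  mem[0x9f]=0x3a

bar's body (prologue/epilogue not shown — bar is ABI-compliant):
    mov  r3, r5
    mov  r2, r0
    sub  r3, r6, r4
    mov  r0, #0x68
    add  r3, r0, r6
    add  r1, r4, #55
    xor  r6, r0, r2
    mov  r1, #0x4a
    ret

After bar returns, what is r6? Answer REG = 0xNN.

prologue: push r0 → mem[0x9f]=0xdb, sp=0x9f
prologue: push r2 → mem[0x9e]=0x2d, sp=0x9e
prologue: push r6 → mem[0x9d]=0x41, sp=0x9d
body[0] mov  r3, r5 → r3=0xaf
body[1] mov  r2, r0 → r2=0xdb
body[2] sub  r3, r6, r4 → r3=0xca
body[3] mov  r0, #0x68 → r0=0x68
body[4] add  r3, r0, r6 → r3=0xa9
body[5] add  r1, r4, #55 → r1=0xae
body[6] xor  r6, r0, r2 → r6=0xb3
body[7] mov  r1, #0x4a → r1=0x4a
epilogue: pop r6=0x41, sp=0x9e
epilogue: pop r2=0x2d, sp=0x9f
epilogue: pop r0=0xdb, sp=0xa0
r6 is callee-saved → restored

REG = 0x41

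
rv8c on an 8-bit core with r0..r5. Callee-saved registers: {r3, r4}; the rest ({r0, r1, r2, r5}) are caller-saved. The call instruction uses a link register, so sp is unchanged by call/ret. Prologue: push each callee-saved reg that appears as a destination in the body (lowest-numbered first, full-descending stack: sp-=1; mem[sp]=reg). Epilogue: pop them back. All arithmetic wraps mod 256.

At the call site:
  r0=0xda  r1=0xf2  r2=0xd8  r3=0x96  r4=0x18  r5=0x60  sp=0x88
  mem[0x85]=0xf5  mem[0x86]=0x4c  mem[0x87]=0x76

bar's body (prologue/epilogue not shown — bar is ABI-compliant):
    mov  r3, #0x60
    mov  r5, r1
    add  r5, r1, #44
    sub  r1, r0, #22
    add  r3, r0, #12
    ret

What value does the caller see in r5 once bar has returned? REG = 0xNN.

REG = 0x1e

prologue: push r3 -> mem[0x87]=0x96, sp=0x87
body[0] mov  r3, #0x60 -> r3=0x60
body[1] mov  r5, r1 -> r5=0xf2
body[2] add  r5, r1, #44 -> r5=0x1e
body[3] sub  r1, r0, #22 -> r1=0xc4
body[4] add  r3, r0, #12 -> r3=0xe6
epilogue: pop r3=0x96, sp=0x88
r5 is caller-saved -> body value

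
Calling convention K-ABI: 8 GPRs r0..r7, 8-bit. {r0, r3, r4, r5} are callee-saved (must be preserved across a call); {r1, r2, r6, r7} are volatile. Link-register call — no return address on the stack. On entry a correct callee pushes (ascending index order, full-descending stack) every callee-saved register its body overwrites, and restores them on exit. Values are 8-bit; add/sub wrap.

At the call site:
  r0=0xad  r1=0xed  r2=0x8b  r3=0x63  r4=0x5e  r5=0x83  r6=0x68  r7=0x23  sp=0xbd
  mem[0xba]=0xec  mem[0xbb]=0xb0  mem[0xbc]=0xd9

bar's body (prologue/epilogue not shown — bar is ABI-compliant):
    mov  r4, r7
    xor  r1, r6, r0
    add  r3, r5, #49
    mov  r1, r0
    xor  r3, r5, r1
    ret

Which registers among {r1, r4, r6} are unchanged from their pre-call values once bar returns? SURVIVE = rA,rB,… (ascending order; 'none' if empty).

prologue: push r3 → mem[0xbc]=0x63, sp=0xbc
prologue: push r4 → mem[0xbb]=0x5e, sp=0xbb
body[0] mov  r4, r7 → r4=0x23
body[1] xor  r1, r6, r0 → r1=0xc5
body[2] add  r3, r5, #49 → r3=0xb4
body[3] mov  r1, r0 → r1=0xad
body[4] xor  r3, r5, r1 → r3=0x2e
epilogue: pop r4=0x5e, sp=0xbc
epilogue: pop r3=0x63, sp=0xbd
r1: caller-saved, written=True
r4: callee-saved, written=True
r6: caller-saved, written=False

SURVIVE = r4,r6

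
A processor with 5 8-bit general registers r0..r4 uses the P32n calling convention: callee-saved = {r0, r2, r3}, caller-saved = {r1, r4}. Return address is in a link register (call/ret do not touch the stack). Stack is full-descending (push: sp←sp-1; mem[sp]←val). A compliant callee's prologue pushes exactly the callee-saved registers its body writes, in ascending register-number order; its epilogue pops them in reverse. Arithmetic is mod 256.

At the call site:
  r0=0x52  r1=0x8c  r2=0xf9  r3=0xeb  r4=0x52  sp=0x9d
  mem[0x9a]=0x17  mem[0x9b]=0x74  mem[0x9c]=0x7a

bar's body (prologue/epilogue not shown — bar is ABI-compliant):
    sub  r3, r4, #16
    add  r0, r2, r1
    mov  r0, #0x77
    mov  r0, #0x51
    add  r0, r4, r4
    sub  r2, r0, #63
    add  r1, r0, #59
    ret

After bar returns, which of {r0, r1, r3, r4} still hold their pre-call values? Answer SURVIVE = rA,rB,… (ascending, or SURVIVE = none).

SURVIVE = r0,r3,r4

prologue: push r0 -> mem[0x9c]=0x52, sp=0x9c
prologue: push r2 -> mem[0x9b]=0xf9, sp=0x9b
prologue: push r3 -> mem[0x9a]=0xeb, sp=0x9a
body[0] sub  r3, r4, #16 -> r3=0x42
body[1] add  r0, r2, r1 -> r0=0x85
body[2] mov  r0, #0x77 -> r0=0x77
body[3] mov  r0, #0x51 -> r0=0x51
body[4] add  r0, r4, r4 -> r0=0xa4
body[5] sub  r2, r0, #63 -> r2=0x65
body[6] add  r1, r0, #59 -> r1=0xdf
epilogue: pop r3=0xeb, sp=0x9b
epilogue: pop r2=0xf9, sp=0x9c
epilogue: pop r0=0x52, sp=0x9d
r0: callee-saved, written=True
r1: caller-saved, written=True
r3: callee-saved, written=True
r4: caller-saved, written=False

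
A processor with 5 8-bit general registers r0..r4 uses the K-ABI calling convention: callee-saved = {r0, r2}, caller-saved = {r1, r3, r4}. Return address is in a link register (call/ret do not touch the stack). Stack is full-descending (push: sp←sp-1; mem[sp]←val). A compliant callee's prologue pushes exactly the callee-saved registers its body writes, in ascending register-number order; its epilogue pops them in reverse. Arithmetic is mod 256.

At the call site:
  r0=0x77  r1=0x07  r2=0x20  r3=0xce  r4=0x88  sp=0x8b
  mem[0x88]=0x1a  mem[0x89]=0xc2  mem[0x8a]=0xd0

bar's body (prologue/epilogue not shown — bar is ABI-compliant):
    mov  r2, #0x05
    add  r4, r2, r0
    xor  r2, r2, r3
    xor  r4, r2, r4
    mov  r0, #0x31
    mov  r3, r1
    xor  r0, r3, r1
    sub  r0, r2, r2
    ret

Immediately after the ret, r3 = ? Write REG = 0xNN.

prologue: push r0 -> mem[0x8a]=0x77, sp=0x8a
prologue: push r2 -> mem[0x89]=0x20, sp=0x89
body[0] mov  r2, #0x05 -> r2=0x05
body[1] add  r4, r2, r0 -> r4=0x7c
body[2] xor  r2, r2, r3 -> r2=0xcb
body[3] xor  r4, r2, r4 -> r4=0xb7
body[4] mov  r0, #0x31 -> r0=0x31
body[5] mov  r3, r1 -> r3=0x07
body[6] xor  r0, r3, r1 -> r0=0x00
body[7] sub  r0, r2, r2 -> r0=0x00
epilogue: pop r2=0x20, sp=0x8a
epilogue: pop r0=0x77, sp=0x8b
r3 is caller-saved -> body value

REG = 0x07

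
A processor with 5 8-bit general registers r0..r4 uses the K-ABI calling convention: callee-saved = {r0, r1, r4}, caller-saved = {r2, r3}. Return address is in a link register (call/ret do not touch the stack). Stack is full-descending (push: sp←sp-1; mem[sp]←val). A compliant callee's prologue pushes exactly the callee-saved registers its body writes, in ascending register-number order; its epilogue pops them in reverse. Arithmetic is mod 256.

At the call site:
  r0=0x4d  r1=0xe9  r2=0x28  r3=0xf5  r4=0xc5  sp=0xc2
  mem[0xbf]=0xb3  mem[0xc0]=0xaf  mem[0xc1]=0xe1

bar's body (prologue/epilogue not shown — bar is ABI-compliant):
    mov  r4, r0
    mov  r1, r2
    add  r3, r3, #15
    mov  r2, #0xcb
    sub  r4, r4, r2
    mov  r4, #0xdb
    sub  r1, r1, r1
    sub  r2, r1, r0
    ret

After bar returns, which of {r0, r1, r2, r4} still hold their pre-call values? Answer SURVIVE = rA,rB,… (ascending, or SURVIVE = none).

prologue: push r1 -> mem[0xc1]=0xe9, sp=0xc1
prologue: push r4 -> mem[0xc0]=0xc5, sp=0xc0
body[0] mov  r4, r0 -> r4=0x4d
body[1] mov  r1, r2 -> r1=0x28
body[2] add  r3, r3, #15 -> r3=0x04
body[3] mov  r2, #0xcb -> r2=0xcb
body[4] sub  r4, r4, r2 -> r4=0x82
body[5] mov  r4, #0xdb -> r4=0xdb
body[6] sub  r1, r1, r1 -> r1=0x00
body[7] sub  r2, r1, r0 -> r2=0xb3
epilogue: pop r4=0xc5, sp=0xc1
epilogue: pop r1=0xe9, sp=0xc2
r0: callee-saved, written=False
r1: callee-saved, written=True
r2: caller-saved, written=True
r4: callee-saved, written=True

SURVIVE = r0,r1,r4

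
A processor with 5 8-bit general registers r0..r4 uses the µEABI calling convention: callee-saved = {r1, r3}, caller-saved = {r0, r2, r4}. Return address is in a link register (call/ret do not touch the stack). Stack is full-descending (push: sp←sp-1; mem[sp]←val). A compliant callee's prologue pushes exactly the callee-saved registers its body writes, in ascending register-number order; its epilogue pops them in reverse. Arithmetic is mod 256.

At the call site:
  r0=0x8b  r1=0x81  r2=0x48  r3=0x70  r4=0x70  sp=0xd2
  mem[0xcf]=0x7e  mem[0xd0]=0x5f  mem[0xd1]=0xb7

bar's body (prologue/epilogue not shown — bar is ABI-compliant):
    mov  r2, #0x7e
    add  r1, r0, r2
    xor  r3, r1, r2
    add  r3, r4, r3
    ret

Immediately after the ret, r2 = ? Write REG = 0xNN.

prologue: push r1 -> mem[0xd1]=0x81, sp=0xd1
prologue: push r3 -> mem[0xd0]=0x70, sp=0xd0
body[0] mov  r2, #0x7e -> r2=0x7e
body[1] add  r1, r0, r2 -> r1=0x09
body[2] xor  r3, r1, r2 -> r3=0x77
body[3] add  r3, r4, r3 -> r3=0xe7
epilogue: pop r3=0x70, sp=0xd1
epilogue: pop r1=0x81, sp=0xd2
r2 is caller-saved -> body value

REG = 0x7e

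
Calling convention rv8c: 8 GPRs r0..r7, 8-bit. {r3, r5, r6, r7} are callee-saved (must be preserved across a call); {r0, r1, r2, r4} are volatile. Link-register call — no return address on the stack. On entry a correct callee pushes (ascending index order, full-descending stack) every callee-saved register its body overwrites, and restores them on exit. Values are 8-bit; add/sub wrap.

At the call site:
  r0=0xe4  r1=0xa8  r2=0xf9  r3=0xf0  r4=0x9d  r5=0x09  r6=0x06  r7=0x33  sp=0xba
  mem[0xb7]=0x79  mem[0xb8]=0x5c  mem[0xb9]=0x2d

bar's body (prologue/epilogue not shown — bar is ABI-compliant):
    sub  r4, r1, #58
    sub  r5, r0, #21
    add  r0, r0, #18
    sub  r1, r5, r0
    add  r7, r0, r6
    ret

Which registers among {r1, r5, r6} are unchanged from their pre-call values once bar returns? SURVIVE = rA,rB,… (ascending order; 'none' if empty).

prologue: push r5 → mem[0xb9]=0x09, sp=0xb9
prologue: push r7 → mem[0xb8]=0x33, sp=0xb8
body[0] sub  r4, r1, #58 → r4=0x6e
body[1] sub  r5, r0, #21 → r5=0xcf
body[2] add  r0, r0, #18 → r0=0xf6
body[3] sub  r1, r5, r0 → r1=0xd9
body[4] add  r7, r0, r6 → r7=0xfc
epilogue: pop r7=0x33, sp=0xb9
epilogue: pop r5=0x09, sp=0xba
r1: caller-saved, written=True
r5: callee-saved, written=True
r6: callee-saved, written=False

SURVIVE = r5,r6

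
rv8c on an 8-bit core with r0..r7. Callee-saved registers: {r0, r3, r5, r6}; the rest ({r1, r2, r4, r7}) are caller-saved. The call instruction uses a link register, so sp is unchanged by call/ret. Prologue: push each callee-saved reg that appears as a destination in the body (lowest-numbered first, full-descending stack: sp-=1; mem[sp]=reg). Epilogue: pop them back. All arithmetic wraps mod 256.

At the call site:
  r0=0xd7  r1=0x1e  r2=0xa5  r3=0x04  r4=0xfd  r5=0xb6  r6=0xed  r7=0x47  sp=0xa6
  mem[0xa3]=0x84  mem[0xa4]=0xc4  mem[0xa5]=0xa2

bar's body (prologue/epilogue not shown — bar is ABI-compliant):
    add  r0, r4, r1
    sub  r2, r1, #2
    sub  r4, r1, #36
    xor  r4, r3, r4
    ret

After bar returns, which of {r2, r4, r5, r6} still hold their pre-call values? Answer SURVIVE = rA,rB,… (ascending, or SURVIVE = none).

SURVIVE = r5,r6

prologue: push r0 → mem[0xa5]=0xd7, sp=0xa5
body[0] add  r0, r4, r1 → r0=0x1b
body[1] sub  r2, r1, #2 → r2=0x1c
body[2] sub  r4, r1, #36 → r4=0xfa
body[3] xor  r4, r3, r4 → r4=0xfe
epilogue: pop r0=0xd7, sp=0xa6
r2: caller-saved, written=True
r4: caller-saved, written=True
r5: callee-saved, written=False
r6: callee-saved, written=False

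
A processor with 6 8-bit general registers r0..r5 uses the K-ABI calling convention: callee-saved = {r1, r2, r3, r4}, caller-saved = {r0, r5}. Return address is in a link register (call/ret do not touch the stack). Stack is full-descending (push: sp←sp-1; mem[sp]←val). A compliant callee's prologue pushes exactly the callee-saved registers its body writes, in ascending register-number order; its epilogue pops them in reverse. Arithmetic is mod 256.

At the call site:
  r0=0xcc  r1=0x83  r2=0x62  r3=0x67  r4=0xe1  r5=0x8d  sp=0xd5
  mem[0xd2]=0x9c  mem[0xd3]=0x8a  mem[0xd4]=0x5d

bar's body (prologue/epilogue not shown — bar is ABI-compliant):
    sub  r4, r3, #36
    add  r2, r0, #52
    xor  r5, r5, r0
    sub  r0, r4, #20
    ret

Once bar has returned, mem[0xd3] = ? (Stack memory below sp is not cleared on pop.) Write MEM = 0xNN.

MEM = 0xe1

prologue: push r2 -> mem[0xd4]=0x62, sp=0xd4
prologue: push r4 -> mem[0xd3]=0xe1, sp=0xd3
body[0] sub  r4, r3, #36 -> r4=0x43
body[1] add  r2, r0, #52 -> r2=0x00
body[2] xor  r5, r5, r0 -> r5=0x41
body[3] sub  r0, r4, #20 -> r0=0x2f
epilogue: pop r4=0xe1, sp=0xd4
epilogue: pop r2=0x62, sp=0xd5
prologue pushed ['r2', 'r4'] at ['0xd4', '0xd3']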